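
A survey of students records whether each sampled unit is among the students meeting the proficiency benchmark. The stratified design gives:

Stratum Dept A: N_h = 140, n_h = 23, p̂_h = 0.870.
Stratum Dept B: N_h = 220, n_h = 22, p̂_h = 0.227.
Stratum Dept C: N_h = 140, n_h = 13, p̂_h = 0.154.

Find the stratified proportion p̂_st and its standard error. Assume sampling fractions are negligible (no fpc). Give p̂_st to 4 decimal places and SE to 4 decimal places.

N = 500; stratum weights W_h = N_h/N.
p̂_st = Σ W_h p̂_h = (140·0.870 + 220·0.227 + 140·0.154)/500 = 0.38660
V̂(p̂_st) = Σ W_h² p̂_h(1−p̂_h)/(n_h−1):
  stratum Dept A: (140/500)²·0.870·0.130/22 = 0.000403047
  stratum Dept B: (220/500)²·0.227·0.773/21 = 0.00161768
  stratum Dept C: (140/500)²·0.154·0.846/12 = 0.000851189
V̂(p̂_st) = 0.00287191; SE = √V̂ = 0.0535902

p̂_st ≈ 0.3866, SE ≈ 0.0536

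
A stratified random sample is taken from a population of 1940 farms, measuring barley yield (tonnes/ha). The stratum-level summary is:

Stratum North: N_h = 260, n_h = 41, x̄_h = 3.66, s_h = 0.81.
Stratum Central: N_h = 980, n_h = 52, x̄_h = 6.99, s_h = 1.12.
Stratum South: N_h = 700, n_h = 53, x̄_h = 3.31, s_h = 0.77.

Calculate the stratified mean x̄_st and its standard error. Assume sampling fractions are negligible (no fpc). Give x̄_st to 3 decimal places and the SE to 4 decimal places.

x̄_st ≈ 5.216, SE ≈ 0.0889

x̄_st = Σ W_h x̄_h = (260·3.66 + 980·6.99 + 700·3.31)/1940 = 5.21588
V̂(x̄_st) = Σ W_h² s_h²/n_h, with W_h = N_h/N and N = 1940:
  stratum North: (260/1940)²·0.81²/41 = 0.000287428
  stratum Central: (980/1940)²·1.12²/52 = 0.00615576
  stratum South: (700/1940)²·0.77²/53 = 0.00145646
V̂(x̄_st) = 0.00789964
SE(x̄_st) = √0.00789964 = 0.0888799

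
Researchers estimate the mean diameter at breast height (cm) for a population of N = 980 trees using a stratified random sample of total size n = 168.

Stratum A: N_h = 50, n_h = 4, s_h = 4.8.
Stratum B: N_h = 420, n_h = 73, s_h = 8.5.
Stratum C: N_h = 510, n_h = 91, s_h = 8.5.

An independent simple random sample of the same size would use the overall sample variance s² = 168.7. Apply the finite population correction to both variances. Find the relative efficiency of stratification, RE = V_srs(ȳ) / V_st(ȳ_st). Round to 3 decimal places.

V̂(ȳ_st) = Σ W_h² (1 − n_h/N_h) s_h²/n_h, with W_h = N_h/N and N = 980:
  stratum A: (50/980)²·(1 − 4/50)·4.8²/4 = 0.0137943
  stratum B: (420/980)²·(1 − 73/420)·8.5²/73 = 0.15019
  stratum C: (510/980)²·(1 − 91/510)·8.5²/91 = 0.176656
V_st = 0.340641
V_srs = (1 − 168/980)·168.7/168 = 0.832024
Relative efficiency = V_srs / V_st = 0.832024/0.340641 = 2.4425

RE ≈ 2.443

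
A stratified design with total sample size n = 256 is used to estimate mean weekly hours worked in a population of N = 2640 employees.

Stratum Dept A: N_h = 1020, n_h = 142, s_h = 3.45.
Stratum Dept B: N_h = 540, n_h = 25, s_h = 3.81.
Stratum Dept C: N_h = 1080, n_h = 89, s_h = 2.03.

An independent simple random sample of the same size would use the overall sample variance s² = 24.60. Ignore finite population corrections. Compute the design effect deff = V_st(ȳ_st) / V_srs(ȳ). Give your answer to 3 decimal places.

V̂(ȳ_st) = Σ W_h² s_h²/n_h, with W_h = N_h/N and N = 2640:
  stratum Dept A: (1020/2640)²·3.45²/142 = 0.0125124
  stratum Dept B: (540/2640)²·3.81²/25 = 0.0242935
  stratum Dept C: (1080/2640)²·2.03²/89 = 0.00774893
V_st = 0.0445549
V_srs = s²/n = 24.60/256 = 0.0960938
deff = V_st / V_srs = 0.0445549/0.0960938 = 0.4637

deff ≈ 0.464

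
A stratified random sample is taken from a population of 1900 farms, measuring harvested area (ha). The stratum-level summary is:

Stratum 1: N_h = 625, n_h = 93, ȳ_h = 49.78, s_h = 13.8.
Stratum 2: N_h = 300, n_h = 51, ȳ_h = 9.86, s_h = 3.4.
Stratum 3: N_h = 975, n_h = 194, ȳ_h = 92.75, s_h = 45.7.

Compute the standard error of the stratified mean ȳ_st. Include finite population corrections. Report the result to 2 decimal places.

V̂(ȳ_st) = Σ W_h² (1 − n_h/N_h) s_h²/n_h, with W_h = N_h/N and N = 1900:
  stratum 1: (625/1900)²·(1 − 93/625)·13.8²/93 = 0.188608
  stratum 2: (300/1900)²·(1 − 51/300)·3.4²/51 = 0.0046903
  stratum 3: (975/1900)²·(1 − 194/975)·45.7²/194 = 2.2708
V̂(ȳ_st) = 2.4641
SE(ȳ_st) = √2.4641 = 1.56974

SE(ȳ_st) ≈ 1.57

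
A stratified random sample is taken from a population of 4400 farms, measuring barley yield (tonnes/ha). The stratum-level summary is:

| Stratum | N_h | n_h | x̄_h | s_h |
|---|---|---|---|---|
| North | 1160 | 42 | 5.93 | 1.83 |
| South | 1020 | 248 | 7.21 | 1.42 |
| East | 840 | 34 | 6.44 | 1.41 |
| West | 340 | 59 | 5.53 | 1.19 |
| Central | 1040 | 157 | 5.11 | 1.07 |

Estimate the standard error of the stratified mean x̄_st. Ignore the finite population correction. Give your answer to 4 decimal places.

V̂(x̄_st) = Σ W_h² s_h²/n_h, with W_h = N_h/N and N = 4400:
  stratum North: (1160/4400)²·1.83²/42 = 0.00554196
  stratum South: (1020/4400)²·1.42²/248 = 0.000436938
  stratum East: (840/4400)²·1.41²/34 = 0.00213114
  stratum West: (340/4400)²·1.19²/59 = 0.000143316
  stratum Central: (1040/4400)²·1.07²/157 = 0.000407408
V̂(x̄_st) = 0.00866077
SE(x̄_st) = √0.00866077 = 0.0930632

SE(x̄_st) ≈ 0.0931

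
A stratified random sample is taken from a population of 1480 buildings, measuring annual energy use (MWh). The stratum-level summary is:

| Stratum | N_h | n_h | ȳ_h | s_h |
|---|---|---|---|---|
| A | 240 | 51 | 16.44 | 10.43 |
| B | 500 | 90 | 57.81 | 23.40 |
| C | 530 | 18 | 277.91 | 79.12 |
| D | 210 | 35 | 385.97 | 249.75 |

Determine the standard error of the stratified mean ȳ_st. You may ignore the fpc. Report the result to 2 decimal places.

V̂(ȳ_st) = Σ W_h² s_h²/n_h, with W_h = N_h/N and N = 1480:
  stratum A: (240/1480)²·10.43²/51 = 0.0560916
  stratum B: (500/1480)²·23.40²/90 = 0.694394
  stratum C: (530/1480)²·79.12²/18 = 44.5993
  stratum D: (210/1480)²·249.75²/35 = 35.8805
V̂(ȳ_st) = 81.2303
SE(ȳ_st) = √81.2303 = 9.01278

SE(ȳ_st) ≈ 9.01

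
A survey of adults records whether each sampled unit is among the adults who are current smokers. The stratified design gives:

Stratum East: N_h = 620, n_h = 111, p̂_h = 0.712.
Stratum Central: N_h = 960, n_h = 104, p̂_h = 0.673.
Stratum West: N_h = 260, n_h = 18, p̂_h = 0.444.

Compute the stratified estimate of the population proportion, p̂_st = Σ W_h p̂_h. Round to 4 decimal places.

p̂_st ≈ 0.6538

N = 1840; stratum weights W_h = N_h/N.
p̂_st = Σ W_h p̂_h = (620·0.712 + 960·0.673 + 260·0.444)/1840 = 0.65378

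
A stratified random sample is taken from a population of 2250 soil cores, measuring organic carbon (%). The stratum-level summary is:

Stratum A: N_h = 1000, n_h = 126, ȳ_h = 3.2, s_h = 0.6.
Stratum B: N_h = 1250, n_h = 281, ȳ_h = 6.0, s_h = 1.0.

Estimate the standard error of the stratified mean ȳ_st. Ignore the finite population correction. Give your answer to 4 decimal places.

V̂(ȳ_st) = Σ W_h² s_h²/n_h, with W_h = N_h/N and N = 2250:
  stratum A: (1000/2250)²·0.6²/126 = 0.000564374
  stratum B: (1250/2250)²·1.0²/281 = 0.00109837
V̂(ȳ_st) = 0.00166274
SE(ȳ_st) = √0.00166274 = 0.0407768

SE(ȳ_st) ≈ 0.0408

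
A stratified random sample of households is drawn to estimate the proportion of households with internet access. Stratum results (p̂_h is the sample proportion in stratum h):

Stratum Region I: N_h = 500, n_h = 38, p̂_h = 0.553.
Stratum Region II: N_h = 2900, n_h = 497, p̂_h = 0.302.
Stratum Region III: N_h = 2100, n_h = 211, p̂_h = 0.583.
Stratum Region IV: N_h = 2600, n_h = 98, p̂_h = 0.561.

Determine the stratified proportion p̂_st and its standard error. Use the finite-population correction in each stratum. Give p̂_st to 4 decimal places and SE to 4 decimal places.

p̂_st ≈ 0.4735, SE ≈ 0.0198

N = 8100; stratum weights W_h = N_h/N.
p̂_st = Σ W_h p̂_h = (500·0.553 + 2900·0.302 + 2100·0.583 + 2600·0.561)/8100 = 0.47348
V̂(p̂_st) = Σ W_h² (1 − n_h/N_h) p̂_h(1−p̂_h)/(n_h−1):
  stratum Region I: (500/8100)²·(1 − 38/500)·0.553·0.447/37 = 2.35219e-05
  stratum Region II: (2900/8100)²·(1 − 497/2900)·0.302·0.698/496 = 4.51401e-05
  stratum Region III: (2100/8100)²·(1 − 211/2100)·0.583·0.417/210 = 6.99949e-05
  stratum Region IV: (2600/8100)²·(1 − 98/2600)·0.561·0.439/97 = 0.000251737
V̂(p̂_st) = 0.000390393; SE = √V̂ = 0.0197584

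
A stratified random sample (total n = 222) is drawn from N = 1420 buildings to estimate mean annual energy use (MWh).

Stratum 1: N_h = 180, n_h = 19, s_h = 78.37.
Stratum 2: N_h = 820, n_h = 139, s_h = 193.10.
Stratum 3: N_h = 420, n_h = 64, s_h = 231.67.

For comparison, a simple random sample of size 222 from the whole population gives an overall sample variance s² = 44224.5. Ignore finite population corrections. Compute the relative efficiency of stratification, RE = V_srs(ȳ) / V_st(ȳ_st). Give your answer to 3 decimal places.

V̂(ȳ_st) = Σ W_h² s_h²/n_h, with W_h = N_h/N and N = 1420:
  stratum 1: (180/1420)²·78.37²/19 = 5.19415
  stratum 2: (820/1420)²·193.10²/139 = 89.4542
  stratum 3: (420/1420)²·231.67²/64 = 73.3637
V_st = 168.012
V_srs = s²/n = 44224.5/222 = 199.209
Relative efficiency = V_srs / V_st = 199.209/168.012 = 1.1857

RE ≈ 1.186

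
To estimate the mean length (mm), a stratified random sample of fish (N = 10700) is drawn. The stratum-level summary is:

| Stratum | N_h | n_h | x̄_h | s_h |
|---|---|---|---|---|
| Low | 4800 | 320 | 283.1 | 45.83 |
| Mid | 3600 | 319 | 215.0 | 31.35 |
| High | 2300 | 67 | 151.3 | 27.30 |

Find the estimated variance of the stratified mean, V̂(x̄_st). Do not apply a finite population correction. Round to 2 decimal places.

V̂(x̄_st) ≈ 2.18

V̂(x̄_st) = Σ W_h² s_h²/n_h, with W_h = N_h/N and N = 10700:
  stratum Low: (4800/10700)²·45.83²/320 = 1.32088
  stratum Mid: (3600/10700)²·31.35²/319 = 0.348756
  stratum High: (2300/10700)²·27.30²/67 = 0.513971
V̂(x̄_st) = 2.18361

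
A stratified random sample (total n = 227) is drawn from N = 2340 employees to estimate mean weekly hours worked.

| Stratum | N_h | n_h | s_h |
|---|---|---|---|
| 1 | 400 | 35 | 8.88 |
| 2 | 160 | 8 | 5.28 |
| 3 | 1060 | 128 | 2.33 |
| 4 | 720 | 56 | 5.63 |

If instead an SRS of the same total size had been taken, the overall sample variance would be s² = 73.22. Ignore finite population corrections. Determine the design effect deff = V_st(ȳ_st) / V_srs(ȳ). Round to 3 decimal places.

deff ≈ 0.448

V̂(ȳ_st) = Σ W_h² s_h²/n_h, with W_h = N_h/N and N = 2340:
  stratum 1: (400/2340)²·8.88²/35 = 0.0658334
  stratum 2: (160/2340)²·5.28²/8 = 0.0162924
  stratum 3: (1060/2340)²·2.33²/128 = 0.00870326
  stratum 4: (720/2340)²·5.63²/56 = 0.0535873
V_st = 0.144416
V_srs = s²/n = 73.22/227 = 0.322555
deff = V_st / V_srs = 0.144416/0.322555 = 0.4477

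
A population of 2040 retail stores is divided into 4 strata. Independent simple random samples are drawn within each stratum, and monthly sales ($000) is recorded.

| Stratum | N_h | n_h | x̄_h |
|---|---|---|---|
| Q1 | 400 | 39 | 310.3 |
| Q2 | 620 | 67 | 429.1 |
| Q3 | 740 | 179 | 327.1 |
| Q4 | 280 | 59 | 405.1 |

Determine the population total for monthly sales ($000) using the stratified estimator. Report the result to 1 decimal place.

τ̂_st = Σ N_h x̄_h = 400·310.3 + 620·429.1 + 740·327.1 + 280·405.1 = 745644.0

τ̂_st ≈ 745644.0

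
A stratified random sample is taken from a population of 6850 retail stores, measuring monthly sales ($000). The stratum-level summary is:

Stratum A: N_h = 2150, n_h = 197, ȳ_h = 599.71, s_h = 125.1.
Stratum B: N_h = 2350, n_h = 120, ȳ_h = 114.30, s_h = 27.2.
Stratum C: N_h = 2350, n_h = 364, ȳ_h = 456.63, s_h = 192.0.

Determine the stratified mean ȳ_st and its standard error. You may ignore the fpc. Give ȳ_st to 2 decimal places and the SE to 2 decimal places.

ȳ_st = Σ W_h ȳ_h = (2150·599.71 + 2350·114.30 + 2350·456.63)/6850 = 384.09664
V̂(ȳ_st) = Σ W_h² s_h²/n_h, with W_h = N_h/N and N = 6850:
  stratum A: (2150/6850)²·125.1²/197 = 7.82608
  stratum B: (2350/6850)²·27.2²/120 = 0.725623
  stratum C: (2350/6850)²·192.0²/364 = 11.9194
V̂(ȳ_st) = 20.4711
SE(ȳ_st) = √20.4711 = 4.5245

ȳ_st ≈ 384.10, SE ≈ 4.52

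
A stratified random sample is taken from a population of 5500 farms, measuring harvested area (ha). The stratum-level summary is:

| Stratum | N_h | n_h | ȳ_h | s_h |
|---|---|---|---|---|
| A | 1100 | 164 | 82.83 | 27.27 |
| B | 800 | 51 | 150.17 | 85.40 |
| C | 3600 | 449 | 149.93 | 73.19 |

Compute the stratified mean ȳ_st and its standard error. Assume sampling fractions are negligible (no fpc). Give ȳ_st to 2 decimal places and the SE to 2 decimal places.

ȳ_st ≈ 136.54, SE ≈ 2.88

ȳ_st = Σ W_h ȳ_h = (1100·82.83 + 800·150.17 + 3600·149.93)/5500 = 136.54491
V̂(ȳ_st) = Σ W_h² s_h²/n_h, with W_h = N_h/N and N = 5500:
  stratum A: (1100/5500)²·27.27²/164 = 0.181379
  stratum B: (800/5500)²·85.40²/51 = 3.02552
  stratum C: (3600/5500)²·73.19²/449 = 5.11136
V̂(ȳ_st) = 8.31826
SE(ȳ_st) = √8.31826 = 2.88414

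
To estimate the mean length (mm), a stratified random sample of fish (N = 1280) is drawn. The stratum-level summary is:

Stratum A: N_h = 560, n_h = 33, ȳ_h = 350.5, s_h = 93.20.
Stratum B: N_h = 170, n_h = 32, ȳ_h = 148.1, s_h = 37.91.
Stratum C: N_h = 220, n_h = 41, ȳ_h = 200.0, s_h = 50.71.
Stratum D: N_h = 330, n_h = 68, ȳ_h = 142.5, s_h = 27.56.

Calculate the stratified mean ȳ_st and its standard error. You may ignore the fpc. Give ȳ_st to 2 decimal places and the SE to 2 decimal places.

ȳ_st = Σ W_h ȳ_h = (560·350.5 + 170·148.1 + 220·200.0 + 330·142.5)/1280 = 244.12656
V̂(ȳ_st) = Σ W_h² s_h²/n_h, with W_h = N_h/N and N = 1280:
  stratum A: (560/1280)²·93.20²/33 = 50.3818
  stratum B: (170/1280)²·37.91²/32 = 0.792201
  stratum C: (220/1280)²·50.71²/41 = 1.8528
  stratum D: (330/1280)²·27.56²/68 = 0.742433
V̂(ȳ_st) = 53.7693
SE(ȳ_st) = √53.7693 = 7.33275

ȳ_st ≈ 244.13, SE ≈ 7.33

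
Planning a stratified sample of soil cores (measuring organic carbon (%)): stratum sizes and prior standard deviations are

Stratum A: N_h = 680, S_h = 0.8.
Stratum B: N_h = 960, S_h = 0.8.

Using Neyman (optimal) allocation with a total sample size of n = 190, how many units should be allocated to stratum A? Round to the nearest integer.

79

Neyman allocation: n_h = n · N_h S_h / Σ N_i S_i, with n = 190.
  stratum A: N_h·S_h = 680·0.8 = 544.00
  stratum B: N_h·S_h = 960·0.8 = 768.00
Σ N_h S_h = 1312.00
n for stratum A = 190·544.00/1312.00 = 78.780 → 79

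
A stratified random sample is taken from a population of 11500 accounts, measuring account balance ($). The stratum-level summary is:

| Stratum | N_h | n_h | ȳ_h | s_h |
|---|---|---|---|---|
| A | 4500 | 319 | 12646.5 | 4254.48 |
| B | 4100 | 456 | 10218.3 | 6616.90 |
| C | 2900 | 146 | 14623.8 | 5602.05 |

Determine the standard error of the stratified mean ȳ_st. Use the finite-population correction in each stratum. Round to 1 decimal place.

SE(ȳ_st) ≈ 178.6

V̂(ȳ_st) = Σ W_h² (1 − n_h/N_h) s_h²/n_h, with W_h = N_h/N and N = 11500:
  stratum A: (4500/11500)²·(1 − 319/4500)·4254.48²/319 = 8072.34
  stratum B: (4100/11500)²·(1 − 456/4100)·6616.90²/456 = 10847
  stratum C: (2900/11500)²·(1 − 146/2900)·5602.05²/146 = 12981
V̂(ȳ_st) = 31900.3
SE(ȳ_st) = √31900.3 = 178.607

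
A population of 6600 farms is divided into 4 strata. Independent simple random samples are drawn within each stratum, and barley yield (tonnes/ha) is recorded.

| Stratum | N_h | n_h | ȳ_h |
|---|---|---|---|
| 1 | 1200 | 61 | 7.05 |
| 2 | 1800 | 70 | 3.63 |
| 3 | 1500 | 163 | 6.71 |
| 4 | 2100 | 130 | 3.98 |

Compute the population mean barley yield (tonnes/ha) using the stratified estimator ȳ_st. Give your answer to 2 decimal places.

ȳ_st ≈ 5.06

N = Σ N_h = 6600. Stratum weights W_h = N_h/N.
ȳ_st = (1200·7.05 + 1800·3.63 + 1500·6.71 + 2100·3.98) / 6600 = 5.0632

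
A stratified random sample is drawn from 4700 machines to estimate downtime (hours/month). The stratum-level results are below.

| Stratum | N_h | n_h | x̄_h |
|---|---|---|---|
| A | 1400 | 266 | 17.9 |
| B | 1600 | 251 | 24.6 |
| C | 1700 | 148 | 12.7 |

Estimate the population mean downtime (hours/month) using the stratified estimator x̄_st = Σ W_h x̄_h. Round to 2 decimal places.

N = Σ N_h = 4700. Stratum weights W_h = N_h/N.
x̄_st = (1400·17.9 + 1600·24.6 + 1700·12.7) / 4700 = 18.3000

x̄_st ≈ 18.30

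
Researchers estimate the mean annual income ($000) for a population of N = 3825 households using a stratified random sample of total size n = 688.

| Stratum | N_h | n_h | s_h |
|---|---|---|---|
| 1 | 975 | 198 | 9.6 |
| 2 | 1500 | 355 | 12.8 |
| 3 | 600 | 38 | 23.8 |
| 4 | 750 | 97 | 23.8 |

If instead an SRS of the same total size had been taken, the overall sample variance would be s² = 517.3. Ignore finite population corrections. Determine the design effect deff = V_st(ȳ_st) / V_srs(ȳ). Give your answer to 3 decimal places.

V̂(ȳ_st) = Σ W_h² s_h²/n_h, with W_h = N_h/N and N = 3825:
  stratum 1: (975/3825)²·9.6²/198 = 0.0302429
  stratum 2: (1500/3825)²·12.8²/355 = 0.070976
  stratum 3: (600/3825)²·23.8²/38 = 0.366784
  stratum 4: (750/3825)²·23.8²/97 = 0.224513
V_st = 0.692516
V_srs = s²/n = 517.3/688 = 0.75189
deff = V_st / V_srs = 0.692516/0.75189 = 0.9210

deff ≈ 0.921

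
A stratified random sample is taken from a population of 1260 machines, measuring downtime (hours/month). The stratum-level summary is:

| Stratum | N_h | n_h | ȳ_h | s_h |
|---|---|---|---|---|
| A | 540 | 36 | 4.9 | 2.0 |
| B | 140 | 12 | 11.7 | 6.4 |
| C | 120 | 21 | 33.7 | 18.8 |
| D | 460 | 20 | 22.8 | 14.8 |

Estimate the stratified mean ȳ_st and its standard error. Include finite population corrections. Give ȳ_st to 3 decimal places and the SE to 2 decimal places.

ȳ_st ≈ 14.933, SE ≈ 1.26

ȳ_st = Σ W_h ȳ_h = (540·4.9 + 140·11.7 + 120·33.7 + 460·22.8)/1260 = 14.93333
V̂(ȳ_st) = Σ W_h² (1 − n_h/N_h) s_h²/n_h, with W_h = N_h/N and N = 1260:
  stratum A: (540/1260)²·(1 − 36/540)·2.0²/36 = 0.0190476
  stratum B: (140/1260)²·(1 − 12/140)·6.4²/12 = 0.0385279
  stratum C: (120/1260)²·(1 − 21/120)·18.8²/21 = 0.125942
  stratum D: (460/1260)²·(1 − 20/460)·14.8²/20 = 1.39625
V̂(ȳ_st) = 1.57977
SE(ȳ_st) = √1.57977 = 1.25689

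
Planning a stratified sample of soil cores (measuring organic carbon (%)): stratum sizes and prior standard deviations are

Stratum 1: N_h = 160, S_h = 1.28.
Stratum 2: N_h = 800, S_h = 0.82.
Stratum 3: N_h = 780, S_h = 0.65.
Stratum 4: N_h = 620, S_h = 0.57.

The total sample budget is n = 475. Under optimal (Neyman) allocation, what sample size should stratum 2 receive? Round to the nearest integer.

Neyman allocation: n_h = n · N_h S_h / Σ N_i S_i, with n = 475.
  stratum 1: N_h·S_h = 160·1.28 = 204.80
  stratum 2: N_h·S_h = 800·0.82 = 656.00
  stratum 3: N_h·S_h = 780·0.65 = 507.00
  stratum 4: N_h·S_h = 620·0.57 = 353.40
Σ N_h S_h = 1721.20
n for stratum 2 = 475·656.00/1721.20 = 181.036 → 181

181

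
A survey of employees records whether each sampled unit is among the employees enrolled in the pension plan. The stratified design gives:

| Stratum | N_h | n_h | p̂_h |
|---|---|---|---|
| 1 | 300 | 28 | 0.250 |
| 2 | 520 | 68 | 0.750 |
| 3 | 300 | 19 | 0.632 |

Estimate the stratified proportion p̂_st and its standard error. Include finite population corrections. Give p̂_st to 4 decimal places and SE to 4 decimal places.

p̂_st ≈ 0.5845, SE ≈ 0.0429

N = 1120; stratum weights W_h = N_h/N.
p̂_st = Σ W_h p̂_h = (300·0.250 + 520·0.750 + 300·0.632)/1120 = 0.58446
V̂(p̂_st) = Σ W_h² (1 − n_h/N_h) p̂_h(1−p̂_h)/(n_h−1):
  stratum 1: (300/1120)²·(1 − 28/300)·0.250·0.750/27 = 0.000451743
  stratum 2: (520/1120)²·(1 − 68/520)·0.750·0.250/67 = 0.000524363
  stratum 3: (300/1120)²·(1 − 19/300)·0.632·0.368/18 = 0.000868328
V̂(p̂_st) = 0.00184443; SE = √V̂ = 0.0429469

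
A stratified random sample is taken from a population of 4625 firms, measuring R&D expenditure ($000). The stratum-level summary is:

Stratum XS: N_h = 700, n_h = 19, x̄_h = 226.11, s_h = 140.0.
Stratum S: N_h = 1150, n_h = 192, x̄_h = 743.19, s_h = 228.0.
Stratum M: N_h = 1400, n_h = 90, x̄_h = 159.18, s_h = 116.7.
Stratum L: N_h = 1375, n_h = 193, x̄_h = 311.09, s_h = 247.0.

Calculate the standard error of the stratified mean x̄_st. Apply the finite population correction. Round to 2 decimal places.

V̂(x̄_st) = Σ W_h² (1 − n_h/N_h) s_h²/n_h, with W_h = N_h/N and N = 4625:
  stratum XS: (700/4625)²·(1 − 19/700)·140.0²/19 = 22.9892
  stratum S: (1150/4625)²·(1 − 192/1150)·228.0²/192 = 13.9447
  stratum M: (1400/4625)²·(1 − 90/1400)·116.7²/90 = 12.974
  stratum L: (1375/4625)²·(1 − 193/1375)·247.0²/193 = 24.0178
V̂(x̄_st) = 73.9257
SE(x̄_st) = √73.9257 = 8.59801

SE(x̄_st) ≈ 8.60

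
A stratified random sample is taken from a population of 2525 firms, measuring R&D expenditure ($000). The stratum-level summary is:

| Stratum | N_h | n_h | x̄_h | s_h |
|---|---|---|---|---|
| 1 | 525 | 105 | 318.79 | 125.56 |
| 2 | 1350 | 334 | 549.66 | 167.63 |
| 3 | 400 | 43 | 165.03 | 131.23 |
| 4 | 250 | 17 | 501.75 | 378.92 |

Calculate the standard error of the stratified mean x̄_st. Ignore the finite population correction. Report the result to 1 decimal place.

V̂(x̄_st) = Σ W_h² s_h²/n_h, with W_h = N_h/N and N = 2525:
  stratum 1: (525/2525)²·125.56²/105 = 6.49096
  stratum 2: (1350/2525)²·167.63²/334 = 24.0493
  stratum 3: (400/2525)²·131.23²/43 = 10.0507
  stratum 4: (250/2525)²·378.92²/17 = 82.7949
V̂(x̄_st) = 123.386
SE(x̄_st) = √123.386 = 11.1079

SE(x̄_st) ≈ 11.1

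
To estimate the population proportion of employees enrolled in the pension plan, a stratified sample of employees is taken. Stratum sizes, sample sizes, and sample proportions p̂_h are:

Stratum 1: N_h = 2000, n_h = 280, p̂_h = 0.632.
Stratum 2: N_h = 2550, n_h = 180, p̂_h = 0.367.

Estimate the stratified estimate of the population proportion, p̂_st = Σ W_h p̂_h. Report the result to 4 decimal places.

N = 4550; stratum weights W_h = N_h/N.
p̂_st = Σ W_h p̂_h = (2000·0.632 + 2550·0.367)/4550 = 0.48348

p̂_st ≈ 0.4835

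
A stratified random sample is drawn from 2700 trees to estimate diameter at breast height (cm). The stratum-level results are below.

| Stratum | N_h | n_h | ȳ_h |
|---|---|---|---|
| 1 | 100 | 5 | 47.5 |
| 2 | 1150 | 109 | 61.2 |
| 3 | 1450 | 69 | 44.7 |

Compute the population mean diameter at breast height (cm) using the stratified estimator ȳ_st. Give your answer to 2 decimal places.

N = Σ N_h = 2700. Stratum weights W_h = N_h/N.
ȳ_st = (100·47.5 + 1150·61.2 + 1450·44.7) / 2700 = 51.8315

ȳ_st ≈ 51.83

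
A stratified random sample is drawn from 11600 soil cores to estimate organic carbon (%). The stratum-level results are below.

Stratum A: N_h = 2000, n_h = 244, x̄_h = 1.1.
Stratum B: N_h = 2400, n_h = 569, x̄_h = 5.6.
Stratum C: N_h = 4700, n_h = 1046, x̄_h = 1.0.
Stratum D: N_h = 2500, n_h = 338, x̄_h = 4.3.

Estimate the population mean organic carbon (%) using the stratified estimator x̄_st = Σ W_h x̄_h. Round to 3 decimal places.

x̄_st ≈ 2.680

N = Σ N_h = 11600. Stratum weights W_h = N_h/N.
x̄_st = (2000·1.1 + 2400·5.6 + 4700·1.0 + 2500·4.3) / 11600 = 2.68017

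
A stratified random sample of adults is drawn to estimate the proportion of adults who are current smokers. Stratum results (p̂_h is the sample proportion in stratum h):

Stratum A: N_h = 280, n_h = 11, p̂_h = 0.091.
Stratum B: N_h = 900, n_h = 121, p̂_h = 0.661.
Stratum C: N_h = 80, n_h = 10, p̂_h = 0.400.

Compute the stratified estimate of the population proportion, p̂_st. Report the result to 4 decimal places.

N = 1260; stratum weights W_h = N_h/N.
p̂_st = Σ W_h p̂_h = (280·0.091 + 900·0.661 + 80·0.400)/1260 = 0.51776

p̂_st ≈ 0.5178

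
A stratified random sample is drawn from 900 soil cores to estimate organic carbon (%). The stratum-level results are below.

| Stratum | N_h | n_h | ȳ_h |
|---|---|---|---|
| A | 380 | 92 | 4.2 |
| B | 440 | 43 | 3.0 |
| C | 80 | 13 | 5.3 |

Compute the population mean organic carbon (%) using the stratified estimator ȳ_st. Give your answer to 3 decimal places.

ȳ_st ≈ 3.711

N = Σ N_h = 900. Stratum weights W_h = N_h/N.
ȳ_st = (380·4.2 + 440·3.0 + 80·5.3) / 900 = 3.71111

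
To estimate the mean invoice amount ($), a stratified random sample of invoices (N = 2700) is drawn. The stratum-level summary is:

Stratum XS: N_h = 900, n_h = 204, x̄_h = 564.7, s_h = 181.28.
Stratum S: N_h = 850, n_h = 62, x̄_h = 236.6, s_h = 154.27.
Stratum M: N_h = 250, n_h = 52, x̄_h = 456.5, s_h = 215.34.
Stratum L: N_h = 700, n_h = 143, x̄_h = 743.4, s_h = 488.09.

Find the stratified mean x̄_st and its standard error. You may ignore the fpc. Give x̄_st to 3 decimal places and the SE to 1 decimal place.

x̄_st = Σ W_h x̄_h = (900·564.7 + 850·236.6 + 250·456.5 + 700·743.4)/2700 = 497.72037
V̂(x̄_st) = Σ W_h² s_h²/n_h, with W_h = N_h/N and N = 2700:
  stratum XS: (900/2700)²·181.28²/204 = 17.8989
  stratum S: (850/2700)²·154.27²/62 = 38.0436
  stratum M: (250/2700)²·215.34²/52 = 7.64537
  stratum L: (700/2700)²·488.09²/143 = 111.978
V̂(x̄_st) = 175.566
SE(x̄_st) = √175.566 = 13.2501

x̄_st ≈ 497.720, SE ≈ 13.3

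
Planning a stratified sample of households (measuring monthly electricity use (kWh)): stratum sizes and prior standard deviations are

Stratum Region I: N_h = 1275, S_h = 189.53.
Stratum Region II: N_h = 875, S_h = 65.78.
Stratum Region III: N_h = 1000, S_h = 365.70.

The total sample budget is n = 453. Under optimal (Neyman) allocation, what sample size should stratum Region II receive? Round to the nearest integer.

39

Neyman allocation: n_h = n · N_h S_h / Σ N_i S_i, with n = 453.
  stratum Region I: N_h·S_h = 1275·189.53 = 241650.75
  stratum Region II: N_h·S_h = 875·65.78 = 57557.50
  stratum Region III: N_h·S_h = 1000·365.70 = 365700.00
Σ N_h S_h = 664908.25
n for stratum Region II = 453·57557.50/664908.25 = 39.214 → 39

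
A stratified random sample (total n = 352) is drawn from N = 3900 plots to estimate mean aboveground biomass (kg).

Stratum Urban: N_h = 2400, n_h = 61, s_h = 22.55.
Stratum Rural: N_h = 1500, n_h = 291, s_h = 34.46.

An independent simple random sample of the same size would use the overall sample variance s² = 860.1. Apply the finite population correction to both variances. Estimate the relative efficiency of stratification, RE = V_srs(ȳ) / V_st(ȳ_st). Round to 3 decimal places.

RE ≈ 0.624

V̂(ȳ_st) = Σ W_h² (1 − n_h/N_h) s_h²/n_h, with W_h = N_h/N and N = 3900:
  stratum Urban: (2400/3900)²·(1 − 61/2400)·22.55²/61 = 3.07663
  stratum Rural: (1500/3900)²·(1 − 291/1500)·34.46²/291 = 0.486548
V_st = 3.56318
V_srs = (1 − 352/3900)·860.1/352 = 2.22293
Relative efficiency = V_srs / V_st = 2.22293/3.56318 = 0.6239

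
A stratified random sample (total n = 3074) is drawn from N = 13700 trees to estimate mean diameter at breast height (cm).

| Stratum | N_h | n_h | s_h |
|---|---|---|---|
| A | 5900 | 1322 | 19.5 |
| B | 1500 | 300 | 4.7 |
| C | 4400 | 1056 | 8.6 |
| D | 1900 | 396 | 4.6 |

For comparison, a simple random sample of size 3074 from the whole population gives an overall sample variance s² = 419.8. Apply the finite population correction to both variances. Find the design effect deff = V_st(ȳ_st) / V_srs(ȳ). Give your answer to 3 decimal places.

deff ≈ 0.457

V̂(ȳ_st) = Σ W_h² (1 − n_h/N_h) s_h²/n_h, with W_h = N_h/N and N = 13700:
  stratum A: (5900/13700)²·(1 − 1322/5900)·19.5²/1322 = 0.0413928
  stratum B: (1500/13700)²·(1 − 300/1500)·4.7²/300 = 0.000706164
  stratum C: (4400/13700)²·(1 − 1056/4400)·8.6²/1056 = 0.00549049
  stratum D: (1900/13700)²·(1 − 396/1900)·4.6²/396 = 0.000813544
V_st = 0.048403
V_srs = (1 − 3074/13700)·419.8/3074 = 0.105922
deff = V_st / V_srs = 0.048403/0.105922 = 0.4570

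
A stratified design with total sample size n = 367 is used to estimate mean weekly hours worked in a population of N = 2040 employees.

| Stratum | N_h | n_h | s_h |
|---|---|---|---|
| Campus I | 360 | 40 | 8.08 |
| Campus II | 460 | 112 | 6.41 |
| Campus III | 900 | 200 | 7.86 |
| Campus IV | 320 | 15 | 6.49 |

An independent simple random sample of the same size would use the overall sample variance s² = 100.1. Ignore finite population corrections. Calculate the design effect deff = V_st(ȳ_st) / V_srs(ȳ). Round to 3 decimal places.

V̂(ȳ_st) = Σ W_h² s_h²/n_h, with W_h = N_h/N and N = 2040:
  stratum Campus I: (360/2040)²·8.08²/40 = 0.0508285
  stratum Campus II: (460/2040)²·6.41²/112 = 0.0186532
  stratum Campus III: (900/2040)²·7.86²/200 = 0.0601229
  stratum Campus IV: (320/2040)²·6.49²/15 = 0.0690936
V_st = 0.198698
V_srs = s²/n = 100.1/367 = 0.272752
deff = V_st / V_srs = 0.198698/0.272752 = 0.7285

deff ≈ 0.728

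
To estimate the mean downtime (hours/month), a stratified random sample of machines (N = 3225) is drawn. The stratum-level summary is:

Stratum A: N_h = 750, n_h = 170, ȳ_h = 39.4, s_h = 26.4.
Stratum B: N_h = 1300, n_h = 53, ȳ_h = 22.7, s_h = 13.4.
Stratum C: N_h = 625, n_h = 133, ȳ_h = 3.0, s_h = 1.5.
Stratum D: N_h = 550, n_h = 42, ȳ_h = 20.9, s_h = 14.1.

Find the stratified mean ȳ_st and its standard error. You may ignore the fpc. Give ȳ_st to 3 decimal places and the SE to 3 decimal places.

ȳ_st = Σ W_h ȳ_h = (750·39.4 + 1300·22.7 + 625·3.0 + 550·20.9)/3225 = 22.45891
V̂(ȳ_st) = Σ W_h² s_h²/n_h, with W_h = N_h/N and N = 3225:
  stratum A: (750/3225)²·26.4²/170 = 0.221729
  stratum B: (1300/3225)²·13.4²/53 = 0.550505
  stratum C: (625/3225)²·1.5²/133 = 0.000635377
  stratum D: (550/3225)²·14.1²/42 = 0.137675
V̂(ȳ_st) = 0.910544
SE(ȳ_st) = √0.910544 = 0.954224

ȳ_st ≈ 22.459, SE ≈ 0.954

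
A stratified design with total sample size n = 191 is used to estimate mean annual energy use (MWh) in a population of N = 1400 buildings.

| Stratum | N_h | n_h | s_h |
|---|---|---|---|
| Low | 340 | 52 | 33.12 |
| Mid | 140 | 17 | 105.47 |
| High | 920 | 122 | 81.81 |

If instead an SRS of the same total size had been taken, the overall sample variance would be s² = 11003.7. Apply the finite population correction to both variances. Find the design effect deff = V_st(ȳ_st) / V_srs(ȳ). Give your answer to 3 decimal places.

V̂(ȳ_st) = Σ W_h² (1 − n_h/N_h) s_h²/n_h, with W_h = N_h/N and N = 1400:
  stratum Low: (340/1400)²·(1 − 52/340)·33.12²/52 = 1.05388
  stratum Mid: (140/1400)²·(1 − 17/140)·105.47²/17 = 5.74892
  stratum High: (920/1400)²·(1 − 122/920)·81.81²/122 = 20.5489
V_st = 27.3517
V_srs = (1 − 191/1400)·11003.7/191 = 49.7512
deff = V_st / V_srs = 27.3517/49.7512 = 0.5498

deff ≈ 0.550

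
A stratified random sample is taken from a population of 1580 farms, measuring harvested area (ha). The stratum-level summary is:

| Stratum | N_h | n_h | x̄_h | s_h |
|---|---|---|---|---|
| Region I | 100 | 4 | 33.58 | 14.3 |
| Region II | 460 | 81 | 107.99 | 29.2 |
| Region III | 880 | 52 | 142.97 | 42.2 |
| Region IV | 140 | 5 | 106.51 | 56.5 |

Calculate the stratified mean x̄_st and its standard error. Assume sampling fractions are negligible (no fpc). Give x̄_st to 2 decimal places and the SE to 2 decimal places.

x̄_st ≈ 122.63, SE ≈ 4.09

x̄_st = Σ W_h x̄_h = (100·33.58 + 460·107.99 + 880·142.97 + 140·106.51)/1580 = 122.63190
V̂(x̄_st) = Σ W_h² s_h²/n_h, with W_h = N_h/N and N = 1580:
  stratum Region I: (100/1580)²·14.3²/4 = 0.204785
  stratum Region II: (460/1580)²·29.2²/81 = 0.892241
  stratum Region III: (880/1580)²·42.2²/52 = 10.6236
  stratum Region IV: (140/1580)²·56.5²/5 = 5.01267
V̂(x̄_st) = 16.7333
SE(x̄_st) = √16.7333 = 4.09064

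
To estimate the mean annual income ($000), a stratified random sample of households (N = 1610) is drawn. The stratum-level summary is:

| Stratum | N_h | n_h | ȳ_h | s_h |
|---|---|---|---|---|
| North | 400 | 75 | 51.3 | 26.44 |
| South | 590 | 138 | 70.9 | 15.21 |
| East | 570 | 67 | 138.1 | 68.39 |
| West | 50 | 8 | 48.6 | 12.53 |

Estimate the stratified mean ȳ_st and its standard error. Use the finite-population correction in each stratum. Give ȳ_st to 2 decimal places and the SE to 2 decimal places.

ȳ_st = Σ W_h ȳ_h = (400·51.3 + 590·70.9 + 570·138.1 + 50·48.6)/1610 = 89.12919
V̂(ȳ_st) = Σ W_h² (1 − n_h/N_h) s_h²/n_h, with W_h = N_h/N and N = 1610:
  stratum North: (400/1610)²·(1 − 75/400)·26.44²/75 = 0.467469
  stratum South: (590/1610)²·(1 − 138/590)·15.21²/138 = 0.172472
  stratum East: (570/1610)²·(1 − 67/570)·68.39²/67 = 7.7215
  stratum West: (50/1610)²·(1 − 8/50)·12.53²/8 = 0.0158994
V̂(ȳ_st) = 8.37734
SE(ȳ_st) = √8.37734 = 2.89436

ȳ_st ≈ 89.13, SE ≈ 2.89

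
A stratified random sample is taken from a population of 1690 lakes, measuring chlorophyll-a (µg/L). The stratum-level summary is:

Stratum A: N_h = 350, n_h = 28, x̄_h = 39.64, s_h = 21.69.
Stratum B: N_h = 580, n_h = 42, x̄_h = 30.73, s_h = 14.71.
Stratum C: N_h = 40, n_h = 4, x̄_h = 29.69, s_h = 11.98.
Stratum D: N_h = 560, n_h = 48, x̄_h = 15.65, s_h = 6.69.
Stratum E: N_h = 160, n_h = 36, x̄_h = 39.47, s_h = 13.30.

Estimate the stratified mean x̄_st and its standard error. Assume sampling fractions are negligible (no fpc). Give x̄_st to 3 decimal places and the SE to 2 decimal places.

x̄_st = Σ W_h x̄_h = (350·39.64 + 580·30.73 + 40·29.69 + 560·15.65 + 160·39.47)/1690 = 28.38118
V̂(x̄_st) = Σ W_h² s_h²/n_h, with W_h = N_h/N and N = 1690:
  stratum A: (350/1690)²·21.69²/28 = 0.720649
  stratum B: (580/1690)²·14.71²/42 = 0.606818
  stratum C: (40/1690)²·11.98²/4 = 0.0201002
  stratum D: (560/1690)²·6.69²/48 = 0.10238
  stratum E: (160/1690)²·13.30²/36 = 0.044042
V̂(x̄_st) = 1.49399
SE(x̄_st) = √1.49399 = 1.22229

x̄_st ≈ 28.381, SE ≈ 1.22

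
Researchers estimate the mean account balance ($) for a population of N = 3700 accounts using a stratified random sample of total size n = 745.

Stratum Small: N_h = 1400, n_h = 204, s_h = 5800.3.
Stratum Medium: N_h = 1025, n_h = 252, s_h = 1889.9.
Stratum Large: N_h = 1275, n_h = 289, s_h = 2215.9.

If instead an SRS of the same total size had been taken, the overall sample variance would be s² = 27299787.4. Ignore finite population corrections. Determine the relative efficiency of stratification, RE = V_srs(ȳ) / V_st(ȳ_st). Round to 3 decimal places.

RE ≈ 1.372

V̂(ȳ_st) = Σ W_h² s_h²/n_h, with W_h = N_h/N and N = 3700:
  stratum Small: (1400/3700)²·5800.3²/204 = 23611.5
  stratum Medium: (1025/3700)²·1889.9²/252 = 1087.73
  stratum Large: (1275/3700)²·2215.9²/289 = 2017.53
V_st = 26716.7
V_srs = s²/n = 27299787.4/745 = 36644
Relative efficiency = V_srs / V_st = 36644/26716.7 = 1.3716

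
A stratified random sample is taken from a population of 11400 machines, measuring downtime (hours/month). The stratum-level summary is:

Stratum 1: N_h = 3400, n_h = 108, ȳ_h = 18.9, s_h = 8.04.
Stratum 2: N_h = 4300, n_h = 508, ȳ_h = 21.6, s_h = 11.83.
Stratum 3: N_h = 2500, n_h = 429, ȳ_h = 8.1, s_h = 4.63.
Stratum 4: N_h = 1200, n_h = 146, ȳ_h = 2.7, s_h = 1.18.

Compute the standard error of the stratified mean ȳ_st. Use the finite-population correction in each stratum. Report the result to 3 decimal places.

V̂(ȳ_st) = Σ W_h² (1 − n_h/N_h) s_h²/n_h, with W_h = N_h/N and N = 11400:
  stratum 1: (3400/11400)²·(1 − 108/3400)·8.04²/108 = 0.0515487
  stratum 2: (4300/11400)²·(1 − 508/4300)·11.83²/508 = 0.0345647
  stratum 3: (2500/11400)²·(1 − 429/2500)·4.63²/429 = 0.00199074
  stratum 4: (1200/11400)²·(1 − 146/1200)·1.18²/146 = 9.28161e-05
V̂(ȳ_st) = 0.0881969
SE(ȳ_st) = √0.0881969 = 0.29698

SE(ȳ_st) ≈ 0.297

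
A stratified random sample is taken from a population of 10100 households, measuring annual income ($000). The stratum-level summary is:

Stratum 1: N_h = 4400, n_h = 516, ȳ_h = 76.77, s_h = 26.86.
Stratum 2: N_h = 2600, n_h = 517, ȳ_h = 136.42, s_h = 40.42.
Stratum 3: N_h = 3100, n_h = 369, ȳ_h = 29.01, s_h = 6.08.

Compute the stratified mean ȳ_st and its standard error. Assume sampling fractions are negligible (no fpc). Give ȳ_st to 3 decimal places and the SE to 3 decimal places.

ȳ_st ≈ 77.466, SE ≈ 0.696

ȳ_st = Σ W_h ȳ_h = (4400·76.77 + 2600·136.42 + 3100·29.01)/10100 = 77.46644
V̂(ȳ_st) = Σ W_h² s_h²/n_h, with W_h = N_h/N and N = 10100:
  stratum 1: (4400/10100)²·26.86²/516 = 0.265354
  stratum 2: (2600/10100)²·40.42²/517 = 0.209414
  stratum 3: (3100/10100)²·6.08²/369 = 0.0094376
V̂(ȳ_st) = 0.484205
SE(ȳ_st) = √0.484205 = 0.695849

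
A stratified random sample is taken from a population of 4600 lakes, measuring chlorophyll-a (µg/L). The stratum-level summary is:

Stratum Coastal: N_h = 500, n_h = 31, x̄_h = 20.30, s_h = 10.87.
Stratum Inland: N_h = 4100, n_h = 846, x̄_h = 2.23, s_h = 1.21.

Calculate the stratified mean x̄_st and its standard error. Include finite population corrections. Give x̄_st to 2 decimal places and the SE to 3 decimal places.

x̄_st = Σ W_h x̄_h = (500·20.30 + 4100·2.23)/4600 = 4.19413
V̂(x̄_st) = Σ W_h² (1 − n_h/N_h) s_h²/n_h, with W_h = N_h/N and N = 4600:
  stratum Coastal: (500/4600)²·(1 − 31/500)·10.87²/31 = 0.0422401
  stratum Inland: (4100/4600)²·(1 − 846/4100)·1.21²/846 = 0.00109115
V̂(x̄_st) = 0.0433312
SE(x̄_st) = √0.0433312 = 0.208162

x̄_st ≈ 4.19, SE ≈ 0.208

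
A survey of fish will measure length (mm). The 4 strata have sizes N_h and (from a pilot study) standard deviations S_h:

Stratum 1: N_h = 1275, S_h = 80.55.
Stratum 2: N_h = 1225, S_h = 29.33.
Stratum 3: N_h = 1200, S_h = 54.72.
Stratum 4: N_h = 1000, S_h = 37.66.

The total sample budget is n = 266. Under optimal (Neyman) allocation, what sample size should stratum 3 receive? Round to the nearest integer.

Neyman allocation: n_h = n · N_h S_h / Σ N_i S_i, with n = 266.
  stratum 1: N_h·S_h = 1275·80.55 = 102701.25
  stratum 2: N_h·S_h = 1225·29.33 = 35929.25
  stratum 3: N_h·S_h = 1200·54.72 = 65664.00
  stratum 4: N_h·S_h = 1000·37.66 = 37660.00
Σ N_h S_h = 241954.50
n for stratum 3 = 266·65664.00/241954.50 = 72.190 → 72

72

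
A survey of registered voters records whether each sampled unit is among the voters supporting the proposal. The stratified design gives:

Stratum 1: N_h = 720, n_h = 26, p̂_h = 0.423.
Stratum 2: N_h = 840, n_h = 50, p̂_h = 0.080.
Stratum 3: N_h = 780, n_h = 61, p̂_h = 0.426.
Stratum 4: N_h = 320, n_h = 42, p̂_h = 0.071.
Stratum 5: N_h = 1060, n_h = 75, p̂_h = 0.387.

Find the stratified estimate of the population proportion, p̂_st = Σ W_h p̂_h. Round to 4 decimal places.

p̂_st ≈ 0.3056

N = 3720; stratum weights W_h = N_h/N.
p̂_st = Σ W_h p̂_h = (720·0.423 + 840·0.080 + 780·0.426 + 320·0.071 + 1060·0.387)/3720 = 0.30564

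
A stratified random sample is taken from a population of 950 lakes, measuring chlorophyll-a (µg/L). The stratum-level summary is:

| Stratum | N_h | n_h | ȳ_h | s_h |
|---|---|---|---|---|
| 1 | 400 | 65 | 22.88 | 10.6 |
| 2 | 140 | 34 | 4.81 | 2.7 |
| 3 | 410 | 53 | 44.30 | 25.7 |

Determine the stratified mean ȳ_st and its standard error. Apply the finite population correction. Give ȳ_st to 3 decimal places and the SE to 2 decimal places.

ȳ_st = Σ W_h ȳ_h = (400·22.88 + 140·4.81 + 410·44.30)/950 = 29.46147
V̂(ȳ_st) = Σ W_h² (1 − n_h/N_h) s_h²/n_h, with W_h = N_h/N and N = 950:
  stratum 1: (400/950)²·(1 − 65/400)·10.6²/65 = 0.256659
  stratum 2: (140/950)²·(1 − 34/140)·2.7²/34 = 0.00352562
  stratum 3: (410/950)²·(1 − 53/410)·25.7²/53 = 2.02113
V̂(ȳ_st) = 2.28132
SE(ȳ_st) = √2.28132 = 1.5104

ȳ_st ≈ 29.461, SE ≈ 1.51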